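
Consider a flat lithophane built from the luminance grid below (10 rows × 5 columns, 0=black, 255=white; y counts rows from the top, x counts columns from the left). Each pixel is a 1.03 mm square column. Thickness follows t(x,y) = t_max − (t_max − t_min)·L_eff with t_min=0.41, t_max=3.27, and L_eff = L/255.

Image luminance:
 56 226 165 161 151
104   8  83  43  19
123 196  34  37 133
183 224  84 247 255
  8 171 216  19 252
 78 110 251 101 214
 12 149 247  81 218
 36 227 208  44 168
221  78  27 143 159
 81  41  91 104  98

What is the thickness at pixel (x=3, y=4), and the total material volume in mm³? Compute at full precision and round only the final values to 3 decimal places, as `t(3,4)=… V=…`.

span = t_max - t_min = 3.27 - 0.41 = 2.860
L(3,4) = 19, L_eff = 19/255 = 0.074510
t(3,4) = 3.27 - 2.860·0.074510 = 3.057
Σt over all 10·5 pixels = 117157/1275 ≈ 91.8878431
V = pitch²·Σt = 1.03²·117157/1275 = 97.484

t(3,4)=3.057 V=97.484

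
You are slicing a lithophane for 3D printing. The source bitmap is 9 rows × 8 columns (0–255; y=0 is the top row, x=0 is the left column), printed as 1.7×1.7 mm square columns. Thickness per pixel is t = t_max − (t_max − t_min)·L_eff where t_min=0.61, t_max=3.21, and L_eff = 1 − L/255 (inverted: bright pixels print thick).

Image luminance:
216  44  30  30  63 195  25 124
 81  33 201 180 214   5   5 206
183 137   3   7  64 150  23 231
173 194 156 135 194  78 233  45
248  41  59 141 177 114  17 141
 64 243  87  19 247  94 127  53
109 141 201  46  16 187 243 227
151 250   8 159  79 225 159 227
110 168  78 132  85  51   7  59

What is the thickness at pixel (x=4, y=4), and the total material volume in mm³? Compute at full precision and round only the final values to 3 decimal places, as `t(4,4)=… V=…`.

span = t_max - t_min = 3.21 - 0.61 = 2.600
L(4,4) = 177, L_eff = 1 - 177/255 = 0.305882 (inverted)
t(4,4) = 3.21 - 2.600·0.305882 = 2.415
Σt over all 9·8 pixels = 168422/1275 ≈ 132.0956863
V = pitch²·Σt = 1.7²·168422/1275 = 381.757

t(4,4)=2.415 V=381.757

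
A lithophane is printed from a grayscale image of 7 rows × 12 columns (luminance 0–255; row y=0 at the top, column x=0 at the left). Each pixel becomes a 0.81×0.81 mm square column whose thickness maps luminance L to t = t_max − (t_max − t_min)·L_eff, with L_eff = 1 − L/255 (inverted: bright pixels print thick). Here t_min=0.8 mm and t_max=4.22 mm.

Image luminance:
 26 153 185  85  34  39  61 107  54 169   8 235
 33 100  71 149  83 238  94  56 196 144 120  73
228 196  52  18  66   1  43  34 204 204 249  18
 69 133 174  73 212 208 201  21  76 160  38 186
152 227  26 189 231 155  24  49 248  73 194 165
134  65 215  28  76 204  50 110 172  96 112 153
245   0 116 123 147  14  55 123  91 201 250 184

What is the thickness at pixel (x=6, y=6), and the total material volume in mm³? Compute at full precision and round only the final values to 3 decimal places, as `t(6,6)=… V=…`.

span = t_max - t_min = 4.22 - 0.8 = 3.420
L(6,6) = 55, L_eff = 1 - 55/255 = 0.784314 (inverted)
t(6,6) = 4.22 - 3.420·0.784314 = 1.538
Σt over all 7·12 pixels = 429909/2125 ≈ 202.3101176
V = pitch²·Σt = 0.81²·429909/2125 = 132.736

t(6,6)=1.538 V=132.736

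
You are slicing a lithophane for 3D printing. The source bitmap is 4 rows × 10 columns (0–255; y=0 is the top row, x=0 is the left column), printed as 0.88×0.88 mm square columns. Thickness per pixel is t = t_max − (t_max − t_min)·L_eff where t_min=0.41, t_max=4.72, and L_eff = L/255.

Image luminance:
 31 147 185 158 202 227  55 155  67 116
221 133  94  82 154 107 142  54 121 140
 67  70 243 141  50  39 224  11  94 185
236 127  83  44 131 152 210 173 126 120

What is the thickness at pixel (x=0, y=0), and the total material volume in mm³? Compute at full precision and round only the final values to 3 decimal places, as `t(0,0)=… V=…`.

t(0,0)=4.196 V=79.231

span = t_max - t_min = 4.72 - 0.41 = 4.310
L(0,0) = 31, L_eff = 31/255 = 0.121569
t(0,0) = 4.72 - 4.310·0.121569 = 4.196
Σt over all 4·10 pixels = 153469/1500 ≈ 102.3126667
V = pitch²·Σt = 0.88²·153469/1500 = 79.231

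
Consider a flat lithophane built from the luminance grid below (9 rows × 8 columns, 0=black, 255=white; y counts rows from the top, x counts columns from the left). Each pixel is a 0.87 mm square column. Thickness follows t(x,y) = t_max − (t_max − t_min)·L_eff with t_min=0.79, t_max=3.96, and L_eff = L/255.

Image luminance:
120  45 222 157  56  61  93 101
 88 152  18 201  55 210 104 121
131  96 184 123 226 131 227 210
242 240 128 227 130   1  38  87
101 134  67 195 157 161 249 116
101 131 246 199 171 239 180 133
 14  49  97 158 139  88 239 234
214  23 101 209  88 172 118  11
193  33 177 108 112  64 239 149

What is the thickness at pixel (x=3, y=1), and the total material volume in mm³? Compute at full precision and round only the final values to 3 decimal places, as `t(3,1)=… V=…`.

t(3,1)=1.461 V=123.276

span = t_max - t_min = 3.96 - 0.79 = 3.170
L(3,1) = 201, L_eff = 201/255 = 0.788235
t(3,1) = 3.96 - 3.170·0.788235 = 1.461
Σt over all 9·8 pixels = 692197/4250 ≈ 162.8698824
V = pitch²·Σt = 0.87²·692197/4250 = 123.276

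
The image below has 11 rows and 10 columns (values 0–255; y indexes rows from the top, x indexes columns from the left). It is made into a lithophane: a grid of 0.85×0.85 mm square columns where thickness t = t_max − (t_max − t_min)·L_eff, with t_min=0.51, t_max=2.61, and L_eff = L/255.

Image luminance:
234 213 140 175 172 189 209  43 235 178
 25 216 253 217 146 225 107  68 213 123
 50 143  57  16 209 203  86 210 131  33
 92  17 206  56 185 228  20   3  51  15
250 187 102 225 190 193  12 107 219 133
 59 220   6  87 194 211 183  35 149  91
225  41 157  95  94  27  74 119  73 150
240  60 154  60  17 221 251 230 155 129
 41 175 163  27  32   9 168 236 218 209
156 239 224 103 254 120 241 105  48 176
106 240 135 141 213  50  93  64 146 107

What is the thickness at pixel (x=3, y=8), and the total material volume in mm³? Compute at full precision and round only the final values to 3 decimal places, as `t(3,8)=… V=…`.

t(3,8)=2.388 V=117.847

span = t_max - t_min = 2.61 - 0.51 = 2.100
L(3,8) = 27, L_eff = 27/255 = 0.105882
t(3,8) = 2.61 - 2.100·0.105882 = 2.388
Σt over all 11·10 pixels = 138643/850 ≈ 163.1094118
V = pitch²·Σt = 0.85²·138643/850 = 117.847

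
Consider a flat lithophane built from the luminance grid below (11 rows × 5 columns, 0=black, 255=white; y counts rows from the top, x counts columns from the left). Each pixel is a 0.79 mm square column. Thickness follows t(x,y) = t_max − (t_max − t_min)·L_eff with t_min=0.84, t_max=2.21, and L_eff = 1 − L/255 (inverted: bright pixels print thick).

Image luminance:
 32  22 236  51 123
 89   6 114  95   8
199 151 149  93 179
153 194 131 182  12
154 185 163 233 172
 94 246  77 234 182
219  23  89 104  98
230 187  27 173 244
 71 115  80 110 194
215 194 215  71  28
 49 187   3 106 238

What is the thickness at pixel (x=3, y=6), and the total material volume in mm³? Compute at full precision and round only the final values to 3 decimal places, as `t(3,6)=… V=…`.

span = t_max - t_min = 2.21 - 0.84 = 1.370
L(3,6) = 104, L_eff = 1 - 104/255 = 0.592157 (inverted)
t(3,6) = 2.21 - 1.370·0.592157 = 1.399
Σt over all 11·5 pixels = 2168473/25500 ≈ 85.0381569
V = pitch²·Σt = 0.79²·2168473/25500 = 53.072

t(3,6)=1.399 V=53.072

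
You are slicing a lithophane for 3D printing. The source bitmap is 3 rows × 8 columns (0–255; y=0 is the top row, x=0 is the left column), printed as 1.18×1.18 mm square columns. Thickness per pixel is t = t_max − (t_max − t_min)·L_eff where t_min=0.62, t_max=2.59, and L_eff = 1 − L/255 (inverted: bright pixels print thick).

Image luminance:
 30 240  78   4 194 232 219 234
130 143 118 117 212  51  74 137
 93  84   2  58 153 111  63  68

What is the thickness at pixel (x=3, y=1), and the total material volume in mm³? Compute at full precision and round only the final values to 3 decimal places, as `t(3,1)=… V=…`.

span = t_max - t_min = 2.59 - 0.62 = 1.970
L(3,1) = 117, L_eff = 1 - 117/255 = 0.541176 (inverted)
t(3,1) = 2.59 - 1.970·0.541176 = 1.524
Σt over all 3·8 pixels = 187981/5100 ≈ 36.8590196
V = pitch²·Σt = 1.18²·187981/5100 = 51.322

t(3,1)=1.524 V=51.322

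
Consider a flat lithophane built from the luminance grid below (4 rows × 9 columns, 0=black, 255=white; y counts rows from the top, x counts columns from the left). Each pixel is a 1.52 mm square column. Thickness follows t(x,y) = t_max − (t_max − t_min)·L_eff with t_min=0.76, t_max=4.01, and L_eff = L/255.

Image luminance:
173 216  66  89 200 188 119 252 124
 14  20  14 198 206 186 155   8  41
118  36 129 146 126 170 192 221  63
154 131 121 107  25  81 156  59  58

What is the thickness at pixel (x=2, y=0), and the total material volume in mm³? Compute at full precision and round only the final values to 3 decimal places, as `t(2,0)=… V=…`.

span = t_max - t_min = 4.01 - 0.76 = 3.250
L(2,0) = 66, L_eff = 66/255 = 0.258824
t(2,0) = 4.01 - 3.250·0.258824 = 3.169
Σt over all 4·9 pixels = 75451/850 ≈ 88.7658824
V = pitch²·Σt = 1.52²·75451/850 = 205.085

t(2,0)=3.169 V=205.085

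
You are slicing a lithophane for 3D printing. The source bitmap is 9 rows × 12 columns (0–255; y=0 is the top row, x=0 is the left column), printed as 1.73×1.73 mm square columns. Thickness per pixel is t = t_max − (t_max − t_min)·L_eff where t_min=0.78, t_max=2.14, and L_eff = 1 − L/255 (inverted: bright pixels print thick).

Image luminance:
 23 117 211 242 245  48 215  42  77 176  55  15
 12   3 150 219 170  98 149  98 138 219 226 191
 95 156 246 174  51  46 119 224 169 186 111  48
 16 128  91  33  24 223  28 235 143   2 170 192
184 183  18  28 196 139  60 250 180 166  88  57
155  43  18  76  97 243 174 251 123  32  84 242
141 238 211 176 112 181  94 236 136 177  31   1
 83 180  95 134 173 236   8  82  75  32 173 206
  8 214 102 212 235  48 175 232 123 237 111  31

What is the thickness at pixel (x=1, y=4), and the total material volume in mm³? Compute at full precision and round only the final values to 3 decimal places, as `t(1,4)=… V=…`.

t(1,4)=1.756 V=476.789

span = t_max - t_min = 2.14 - 0.78 = 1.360
L(1,4) = 183, L_eff = 1 - 183/255 = 0.282353 (inverted)
t(1,4) = 2.14 - 1.360·0.282353 = 1.756
Σt over all 9·12 pixels = 11948/75 ≈ 159.3066667
V = pitch²·Σt = 1.73²·11948/75 = 476.789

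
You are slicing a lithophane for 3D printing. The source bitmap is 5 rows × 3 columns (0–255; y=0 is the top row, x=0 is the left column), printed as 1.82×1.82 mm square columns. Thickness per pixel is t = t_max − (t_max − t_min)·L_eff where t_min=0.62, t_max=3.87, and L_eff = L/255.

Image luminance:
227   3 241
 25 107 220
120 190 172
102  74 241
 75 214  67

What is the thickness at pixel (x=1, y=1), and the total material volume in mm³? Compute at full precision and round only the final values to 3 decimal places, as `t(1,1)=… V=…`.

t(1,1)=2.506 V=104.558

span = t_max - t_min = 3.87 - 0.62 = 3.250
L(1,1) = 107, L_eff = 107/255 = 0.419608
t(1,1) = 3.87 - 3.250·0.419608 = 2.506
Σt over all 5·3 pixels = 32197/1020 ≈ 31.5656863
V = pitch²·Σt = 1.82²·32197/1020 = 104.558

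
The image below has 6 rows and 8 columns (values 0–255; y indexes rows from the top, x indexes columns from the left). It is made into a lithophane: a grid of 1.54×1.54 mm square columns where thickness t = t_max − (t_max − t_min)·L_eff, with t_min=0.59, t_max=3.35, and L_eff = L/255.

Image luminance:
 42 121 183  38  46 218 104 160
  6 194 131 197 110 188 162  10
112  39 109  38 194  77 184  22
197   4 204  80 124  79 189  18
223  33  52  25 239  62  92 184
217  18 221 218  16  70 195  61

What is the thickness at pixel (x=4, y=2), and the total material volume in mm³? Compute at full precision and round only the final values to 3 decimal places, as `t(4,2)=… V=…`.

t(4,2)=1.250 V=240.019

span = t_max - t_min = 3.35 - 0.59 = 2.760
L(4,2) = 194, L_eff = 194/255 = 0.760784
t(4,2) = 3.35 - 2.760·0.760784 = 1.250
Σt over all 6·8 pixels = 215062/2125 ≈ 101.2056471
V = pitch²·Σt = 1.54²·215062/2125 = 240.019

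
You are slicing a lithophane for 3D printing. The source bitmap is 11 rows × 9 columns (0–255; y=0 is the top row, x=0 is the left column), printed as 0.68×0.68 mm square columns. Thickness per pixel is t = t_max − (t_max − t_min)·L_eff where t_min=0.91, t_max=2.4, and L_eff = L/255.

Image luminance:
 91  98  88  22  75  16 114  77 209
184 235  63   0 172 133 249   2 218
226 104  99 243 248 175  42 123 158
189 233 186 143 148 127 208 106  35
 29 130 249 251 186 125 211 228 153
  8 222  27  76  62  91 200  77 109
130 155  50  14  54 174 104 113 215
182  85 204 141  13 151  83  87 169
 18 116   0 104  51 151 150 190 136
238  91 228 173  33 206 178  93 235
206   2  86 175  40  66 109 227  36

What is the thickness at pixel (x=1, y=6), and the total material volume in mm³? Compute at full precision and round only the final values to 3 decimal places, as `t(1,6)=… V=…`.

span = t_max - t_min = 2.4 - 0.91 = 1.490
L(1,6) = 155, L_eff = 155/255 = 0.607843
t(1,6) = 2.4 - 1.490·0.607843 = 1.494
Σt over all 11·9 pixels = 277419/1700 ≈ 163.1876471
V = pitch²·Σt = 0.68²·277419/1700 = 75.458

t(1,6)=1.494 V=75.458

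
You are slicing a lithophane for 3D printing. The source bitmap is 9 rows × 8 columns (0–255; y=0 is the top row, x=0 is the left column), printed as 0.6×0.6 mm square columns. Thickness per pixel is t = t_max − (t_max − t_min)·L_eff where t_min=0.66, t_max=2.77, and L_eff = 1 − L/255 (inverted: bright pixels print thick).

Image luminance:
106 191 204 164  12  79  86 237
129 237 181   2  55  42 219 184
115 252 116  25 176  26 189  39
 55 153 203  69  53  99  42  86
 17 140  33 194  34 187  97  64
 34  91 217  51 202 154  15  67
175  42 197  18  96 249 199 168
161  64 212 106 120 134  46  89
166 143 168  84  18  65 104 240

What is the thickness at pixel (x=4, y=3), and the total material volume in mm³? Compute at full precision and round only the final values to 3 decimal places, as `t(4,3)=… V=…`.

span = t_max - t_min = 2.77 - 0.66 = 2.110
L(4,3) = 53, L_eff = 1 - 53/255 = 0.792157 (inverted)
t(4,3) = 2.77 - 2.110·0.792157 = 1.099
Σt over all 9·8 pixels = 1000839/8500 ≈ 117.7457647
V = pitch²·Σt = 0.6²·1000839/8500 = 42.388

t(4,3)=1.099 V=42.388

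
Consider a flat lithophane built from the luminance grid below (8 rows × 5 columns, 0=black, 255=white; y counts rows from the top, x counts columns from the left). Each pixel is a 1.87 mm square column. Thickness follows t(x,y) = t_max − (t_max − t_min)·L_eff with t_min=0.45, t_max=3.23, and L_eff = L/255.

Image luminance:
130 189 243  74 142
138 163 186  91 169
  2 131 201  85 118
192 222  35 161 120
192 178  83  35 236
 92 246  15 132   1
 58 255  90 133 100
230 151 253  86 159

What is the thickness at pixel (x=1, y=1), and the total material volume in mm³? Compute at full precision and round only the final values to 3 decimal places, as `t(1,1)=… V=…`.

span = t_max - t_min = 3.23 - 0.45 = 2.780
L(1,1) = 163, L_eff = 163/255 = 0.639216
t(1,1) = 3.23 - 2.780·0.639216 = 1.453
Σt over all 8·5 pixels = 293479/4250 ≈ 69.0538824
V = pitch²·Σt = 1.87²·293479/4250 = 241.475

t(1,1)=1.453 V=241.475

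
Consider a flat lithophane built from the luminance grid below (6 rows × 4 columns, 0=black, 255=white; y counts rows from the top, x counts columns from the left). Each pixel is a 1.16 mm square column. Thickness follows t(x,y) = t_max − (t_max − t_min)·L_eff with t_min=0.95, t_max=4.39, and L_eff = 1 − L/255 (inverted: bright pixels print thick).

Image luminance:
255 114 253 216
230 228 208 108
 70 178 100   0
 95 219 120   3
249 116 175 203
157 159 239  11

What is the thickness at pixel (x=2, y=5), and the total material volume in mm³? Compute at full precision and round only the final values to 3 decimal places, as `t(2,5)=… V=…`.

span = t_max - t_min = 4.39 - 0.95 = 3.440
L(2,5) = 239, L_eff = 1 - 239/255 = 0.062745 (inverted)
t(2,5) = 4.39 - 3.440·0.062745 = 4.174
Σt over all 6·4 pixels = 27298/375 ≈ 72.7946667
V = pitch²·Σt = 1.16²·27298/375 = 97.953

t(2,5)=4.174 V=97.953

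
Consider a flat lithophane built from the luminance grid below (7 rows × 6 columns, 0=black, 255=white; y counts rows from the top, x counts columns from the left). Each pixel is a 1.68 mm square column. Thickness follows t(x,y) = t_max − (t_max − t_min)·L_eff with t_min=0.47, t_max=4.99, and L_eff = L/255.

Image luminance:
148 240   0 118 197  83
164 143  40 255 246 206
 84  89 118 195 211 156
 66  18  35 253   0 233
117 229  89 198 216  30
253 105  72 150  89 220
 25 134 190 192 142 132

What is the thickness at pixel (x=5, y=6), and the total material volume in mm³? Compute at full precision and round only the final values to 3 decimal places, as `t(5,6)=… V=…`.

span = t_max - t_min = 4.99 - 0.47 = 4.520
L(5,6) = 132, L_eff = 132/255 = 0.517647
t(5,6) = 4.99 - 4.520·0.517647 = 2.650
Σt over all 7·6 pixels = 1343039/12750 ≈ 105.3363922
V = pitch²·Σt = 1.68²·1343039/12750 = 297.301

t(5,6)=2.650 V=297.301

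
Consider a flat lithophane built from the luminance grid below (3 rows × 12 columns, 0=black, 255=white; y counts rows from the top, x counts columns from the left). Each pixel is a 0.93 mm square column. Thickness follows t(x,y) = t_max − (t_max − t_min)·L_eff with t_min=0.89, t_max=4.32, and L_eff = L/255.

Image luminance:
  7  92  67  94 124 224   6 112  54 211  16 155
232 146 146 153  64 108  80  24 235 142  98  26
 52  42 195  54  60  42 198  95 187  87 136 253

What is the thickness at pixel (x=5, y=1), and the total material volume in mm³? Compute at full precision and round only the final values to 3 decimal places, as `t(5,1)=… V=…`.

span = t_max - t_min = 4.32 - 0.89 = 3.430
L(5,1) = 108, L_eff = 108/255 = 0.423529
t(5,1) = 4.32 - 3.430·0.423529 = 2.867
Σt over all 3·12 pixels = 862643/8500 ≈ 101.4874118
V = pitch²·Σt = 0.93²·862643/8500 = 87.776

t(5,1)=2.867 V=87.776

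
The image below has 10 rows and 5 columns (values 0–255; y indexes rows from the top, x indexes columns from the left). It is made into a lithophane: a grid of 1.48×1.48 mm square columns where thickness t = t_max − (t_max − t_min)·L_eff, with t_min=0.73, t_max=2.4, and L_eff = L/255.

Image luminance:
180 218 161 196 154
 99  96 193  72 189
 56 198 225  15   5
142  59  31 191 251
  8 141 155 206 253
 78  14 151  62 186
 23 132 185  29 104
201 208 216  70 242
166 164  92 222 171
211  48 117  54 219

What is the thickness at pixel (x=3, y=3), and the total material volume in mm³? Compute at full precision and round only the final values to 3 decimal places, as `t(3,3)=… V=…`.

span = t_max - t_min = 2.4 - 0.73 = 1.670
L(3,3) = 191, L_eff = 191/255 = 0.749020
t(3,3) = 2.4 - 1.670·0.749020 = 1.149
Σt over all 10·5 pixels = 1914547/25500 ≈ 75.0802745
V = pitch²·Σt = 1.48²·1914547/25500 = 164.456

t(3,3)=1.149 V=164.456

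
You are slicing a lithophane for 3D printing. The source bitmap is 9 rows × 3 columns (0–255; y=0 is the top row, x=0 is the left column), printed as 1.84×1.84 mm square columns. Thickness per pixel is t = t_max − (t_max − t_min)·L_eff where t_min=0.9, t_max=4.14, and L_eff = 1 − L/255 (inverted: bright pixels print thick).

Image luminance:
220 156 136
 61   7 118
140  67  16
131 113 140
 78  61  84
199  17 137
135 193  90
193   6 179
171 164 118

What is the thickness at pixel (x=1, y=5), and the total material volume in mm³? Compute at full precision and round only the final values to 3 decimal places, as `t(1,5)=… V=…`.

span = t_max - t_min = 4.14 - 0.9 = 3.240
L(1,5) = 17, L_eff = 1 - 17/255 = 0.933333 (inverted)
t(1,5) = 4.14 - 3.240·0.933333 = 1.116
Σt over all 9·3 pixels = 54459/850 ≈ 64.0694118
V = pitch²·Σt = 1.84²·54459/850 = 216.913

t(1,5)=1.116 V=216.913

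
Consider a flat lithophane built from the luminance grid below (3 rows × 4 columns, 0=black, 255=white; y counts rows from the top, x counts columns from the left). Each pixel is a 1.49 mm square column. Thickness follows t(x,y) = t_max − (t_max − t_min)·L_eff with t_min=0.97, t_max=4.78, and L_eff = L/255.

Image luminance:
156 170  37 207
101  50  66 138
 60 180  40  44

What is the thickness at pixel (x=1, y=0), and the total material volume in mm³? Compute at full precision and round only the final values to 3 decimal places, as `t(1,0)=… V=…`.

span = t_max - t_min = 4.78 - 0.97 = 3.810
L(1,0) = 170, L_eff = 170/255 = 0.666667
t(1,0) = 4.78 - 3.810·0.666667 = 2.240
Σt over all 3·4 pixels = 328937/8500 ≈ 38.6984706
V = pitch²·Σt = 1.49²·328937/8500 = 85.914

t(1,0)=2.240 V=85.914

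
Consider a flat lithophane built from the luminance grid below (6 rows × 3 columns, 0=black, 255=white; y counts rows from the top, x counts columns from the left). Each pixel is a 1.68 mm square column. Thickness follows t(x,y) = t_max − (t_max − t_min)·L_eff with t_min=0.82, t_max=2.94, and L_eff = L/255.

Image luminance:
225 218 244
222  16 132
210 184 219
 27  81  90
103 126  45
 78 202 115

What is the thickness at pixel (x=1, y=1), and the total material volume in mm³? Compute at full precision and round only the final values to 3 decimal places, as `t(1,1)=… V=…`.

span = t_max - t_min = 2.94 - 0.82 = 2.120
L(1,1) = 16, L_eff = 16/255 = 0.062745
t(1,1) = 2.94 - 2.120·0.062745 = 2.807
Σt over all 6·3 pixels = 202904/6375 ≈ 31.8280784
V = pitch²·Σt = 1.68²·202904/6375 = 89.832

t(1,1)=2.807 V=89.832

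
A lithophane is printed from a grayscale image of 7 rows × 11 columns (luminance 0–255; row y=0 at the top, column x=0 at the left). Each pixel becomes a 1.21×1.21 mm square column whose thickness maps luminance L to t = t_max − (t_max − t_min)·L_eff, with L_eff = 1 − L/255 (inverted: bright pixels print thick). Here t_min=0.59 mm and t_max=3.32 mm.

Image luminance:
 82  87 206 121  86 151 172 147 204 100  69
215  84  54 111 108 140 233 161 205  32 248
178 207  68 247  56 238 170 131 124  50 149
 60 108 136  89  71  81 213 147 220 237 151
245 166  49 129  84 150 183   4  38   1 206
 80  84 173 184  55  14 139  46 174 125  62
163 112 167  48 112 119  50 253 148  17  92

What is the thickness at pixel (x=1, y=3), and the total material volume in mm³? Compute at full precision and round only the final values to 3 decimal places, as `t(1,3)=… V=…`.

span = t_max - t_min = 3.32 - 0.59 = 2.730
L(1,3) = 108, L_eff = 1 - 108/255 = 0.576471 (inverted)
t(1,3) = 3.32 - 2.730·0.576471 = 1.746
Σt over all 7·11 pixels = 319921/2125 ≈ 150.5510588
V = pitch²·Σt = 1.21²·319921/2125 = 220.422

t(1,3)=1.746 V=220.422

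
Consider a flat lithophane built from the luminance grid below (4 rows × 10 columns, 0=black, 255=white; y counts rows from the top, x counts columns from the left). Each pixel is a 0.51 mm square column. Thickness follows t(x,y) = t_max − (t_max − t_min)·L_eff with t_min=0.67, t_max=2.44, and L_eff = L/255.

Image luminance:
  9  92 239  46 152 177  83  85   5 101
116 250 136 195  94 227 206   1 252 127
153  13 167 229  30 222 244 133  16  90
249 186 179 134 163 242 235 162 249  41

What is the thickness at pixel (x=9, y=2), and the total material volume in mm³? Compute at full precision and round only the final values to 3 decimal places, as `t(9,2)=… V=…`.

span = t_max - t_min = 2.44 - 0.67 = 1.770
L(9,2) = 90, L_eff = 90/255 = 0.352941
t(9,2) = 2.44 - 1.770·0.352941 = 1.815
Σt over all 4·10 pixels = 49153/850 ≈ 57.8270588
V = pitch²·Σt = 0.51²·49153/850 = 15.041

t(9,2)=1.815 V=15.041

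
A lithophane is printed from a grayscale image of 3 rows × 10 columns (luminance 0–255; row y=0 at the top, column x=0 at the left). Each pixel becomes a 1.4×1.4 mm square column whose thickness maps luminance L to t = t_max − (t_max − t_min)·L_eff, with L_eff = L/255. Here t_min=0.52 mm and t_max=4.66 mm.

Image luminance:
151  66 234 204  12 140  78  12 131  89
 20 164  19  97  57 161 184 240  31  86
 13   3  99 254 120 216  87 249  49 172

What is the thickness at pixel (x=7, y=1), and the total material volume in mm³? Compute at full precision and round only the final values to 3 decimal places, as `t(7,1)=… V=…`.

t(7,1)=0.764 V=164.607

span = t_max - t_min = 4.66 - 0.52 = 4.140
L(7,1) = 240, L_eff = 240/255 = 0.941176
t(7,1) = 4.66 - 4.140·0.941176 = 0.764
Σt over all 3·10 pixels = 178464/2125 ≈ 83.9830588
V = pitch²·Σt = 1.4²·178464/2125 = 164.607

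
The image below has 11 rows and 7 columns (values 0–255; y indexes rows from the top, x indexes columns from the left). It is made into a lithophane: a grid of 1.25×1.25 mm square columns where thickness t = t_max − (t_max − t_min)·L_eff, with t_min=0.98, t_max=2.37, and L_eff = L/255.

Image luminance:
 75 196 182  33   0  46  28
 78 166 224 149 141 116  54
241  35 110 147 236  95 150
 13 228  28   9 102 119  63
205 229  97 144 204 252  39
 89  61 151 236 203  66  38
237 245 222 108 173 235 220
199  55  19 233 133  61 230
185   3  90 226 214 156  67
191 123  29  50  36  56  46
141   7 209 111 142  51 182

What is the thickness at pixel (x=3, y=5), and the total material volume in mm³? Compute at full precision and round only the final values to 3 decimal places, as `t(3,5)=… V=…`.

span = t_max - t_min = 2.37 - 0.98 = 1.390
L(3,5) = 236, L_eff = 236/255 = 0.925490
t(3,5) = 2.37 - 1.390·0.925490 = 1.084
Σt over all 11·7 pixels = 1648219/12750 ≈ 129.2720784
V = pitch²·Σt = 1.25²·1648219/12750 = 201.988

t(3,5)=1.084 V=201.988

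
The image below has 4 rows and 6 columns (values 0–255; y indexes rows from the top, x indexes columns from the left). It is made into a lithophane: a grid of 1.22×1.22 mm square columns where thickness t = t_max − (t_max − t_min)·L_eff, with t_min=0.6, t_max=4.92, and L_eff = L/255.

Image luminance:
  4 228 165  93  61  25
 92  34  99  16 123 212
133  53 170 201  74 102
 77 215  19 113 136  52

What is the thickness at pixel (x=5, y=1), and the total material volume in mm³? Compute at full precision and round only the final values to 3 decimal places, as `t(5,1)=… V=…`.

span = t_max - t_min = 4.92 - 0.6 = 4.320
L(5,1) = 212, L_eff = 212/255 = 0.831373
t(5,1) = 4.92 - 4.320·0.831373 = 1.328
Σt over all 4·6 pixels = 161028/2125 ≈ 75.7778824
V = pitch²·Σt = 1.22²·161028/2125 = 112.788

t(5,1)=1.328 V=112.788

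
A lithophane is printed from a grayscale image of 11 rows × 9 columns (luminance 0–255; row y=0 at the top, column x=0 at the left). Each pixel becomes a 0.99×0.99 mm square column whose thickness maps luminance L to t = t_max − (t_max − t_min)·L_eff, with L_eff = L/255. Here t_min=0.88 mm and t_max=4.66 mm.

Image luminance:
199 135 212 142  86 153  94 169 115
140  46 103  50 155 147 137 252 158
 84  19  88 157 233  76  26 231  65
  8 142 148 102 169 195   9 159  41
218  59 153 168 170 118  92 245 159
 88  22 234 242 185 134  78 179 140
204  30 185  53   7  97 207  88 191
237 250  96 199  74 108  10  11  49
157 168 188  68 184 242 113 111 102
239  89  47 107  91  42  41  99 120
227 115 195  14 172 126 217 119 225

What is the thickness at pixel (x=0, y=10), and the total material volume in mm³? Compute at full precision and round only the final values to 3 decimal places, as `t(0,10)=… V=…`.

span = t_max - t_min = 4.66 - 0.88 = 3.780
L(0,10) = 227, L_eff = 227/255 = 0.890196
t(0,10) = 4.66 - 3.780·0.890196 = 1.295
Σt over all 11·9 pixels = 575793/2125 ≈ 270.9614118
V = pitch²·Σt = 0.99²·575793/2125 = 265.569

t(0,10)=1.295 V=265.569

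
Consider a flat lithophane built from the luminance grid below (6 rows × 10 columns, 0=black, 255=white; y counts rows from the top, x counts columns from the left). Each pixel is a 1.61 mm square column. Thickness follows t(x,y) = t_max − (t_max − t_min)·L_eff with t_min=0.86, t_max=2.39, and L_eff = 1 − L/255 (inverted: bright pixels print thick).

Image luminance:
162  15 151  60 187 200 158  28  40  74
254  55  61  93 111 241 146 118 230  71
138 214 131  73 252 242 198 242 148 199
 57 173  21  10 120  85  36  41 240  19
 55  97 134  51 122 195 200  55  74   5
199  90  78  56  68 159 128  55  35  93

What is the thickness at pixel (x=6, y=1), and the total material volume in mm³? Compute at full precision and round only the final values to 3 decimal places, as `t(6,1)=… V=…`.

span = t_max - t_min = 2.39 - 0.86 = 1.530
L(6,1) = 146, L_eff = 1 - 146/255 = 0.427451 (inverted)
t(6,1) = 2.39 - 1.530·0.427451 = 1.736
Σt over all 6·10 pixels = 93.858
V = pitch²·Σt = 1.61²·93.858 = 243.289

t(6,1)=1.736 V=243.289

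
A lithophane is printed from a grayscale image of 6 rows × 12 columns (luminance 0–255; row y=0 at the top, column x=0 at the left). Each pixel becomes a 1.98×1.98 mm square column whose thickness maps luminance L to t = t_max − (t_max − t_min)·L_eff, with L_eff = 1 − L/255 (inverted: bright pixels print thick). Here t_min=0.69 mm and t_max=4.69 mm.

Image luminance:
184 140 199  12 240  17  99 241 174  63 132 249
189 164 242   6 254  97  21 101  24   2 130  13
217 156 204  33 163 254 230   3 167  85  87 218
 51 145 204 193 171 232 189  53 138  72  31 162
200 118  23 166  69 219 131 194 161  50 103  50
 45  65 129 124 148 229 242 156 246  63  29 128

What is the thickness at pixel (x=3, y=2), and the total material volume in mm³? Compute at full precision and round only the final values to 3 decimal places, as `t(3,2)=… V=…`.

t(3,2)=1.208 V=781.380

span = t_max - t_min = 4.69 - 0.69 = 4.000
L(3,2) = 33, L_eff = 1 - 33/255 = 0.870588 (inverted)
t(3,2) = 4.69 - 4.000·0.870588 = 1.208
Σt over all 6·12 pixels = 254122/1275 ≈ 199.3113725
V = pitch²·Σt = 1.98²·254122/1275 = 781.380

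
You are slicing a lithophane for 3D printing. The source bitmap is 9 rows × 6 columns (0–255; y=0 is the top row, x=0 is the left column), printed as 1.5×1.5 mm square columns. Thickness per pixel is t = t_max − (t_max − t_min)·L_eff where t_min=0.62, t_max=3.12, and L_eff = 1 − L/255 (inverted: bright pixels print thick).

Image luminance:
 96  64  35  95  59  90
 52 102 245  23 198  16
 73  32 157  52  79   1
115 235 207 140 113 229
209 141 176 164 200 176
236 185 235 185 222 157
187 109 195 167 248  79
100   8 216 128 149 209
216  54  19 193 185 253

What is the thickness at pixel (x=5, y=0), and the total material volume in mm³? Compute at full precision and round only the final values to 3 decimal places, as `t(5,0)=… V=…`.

span = t_max - t_min = 3.12 - 0.62 = 2.500
L(5,0) = 90, L_eff = 1 - 90/255 = 0.647059 (inverted)
t(5,0) = 3.12 - 2.500·0.647059 = 1.502
Σt over all 9·6 pixels = 91033/850 ≈ 107.0976471
V = pitch²·Σt = 1.5²·91033/850 = 240.970

t(5,0)=1.502 V=240.970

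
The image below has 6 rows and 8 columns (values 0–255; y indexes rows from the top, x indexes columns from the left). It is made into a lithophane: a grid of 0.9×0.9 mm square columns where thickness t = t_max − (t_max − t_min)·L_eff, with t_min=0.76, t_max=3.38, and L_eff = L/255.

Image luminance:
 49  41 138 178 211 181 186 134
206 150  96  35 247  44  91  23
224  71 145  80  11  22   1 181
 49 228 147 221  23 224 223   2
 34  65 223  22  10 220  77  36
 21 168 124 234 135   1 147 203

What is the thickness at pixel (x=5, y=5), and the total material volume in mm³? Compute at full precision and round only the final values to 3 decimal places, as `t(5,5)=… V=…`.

span = t_max - t_min = 3.38 - 0.76 = 2.620
L(5,5) = 1, L_eff = 1/255 = 0.003922
t(5,5) = 3.38 - 2.620·0.003922 = 3.370
Σt over all 6·8 pixels = 668659/6375 ≈ 104.8876863
V = pitch²·Σt = 0.9²·668659/6375 = 84.959

t(5,5)=3.370 V=84.959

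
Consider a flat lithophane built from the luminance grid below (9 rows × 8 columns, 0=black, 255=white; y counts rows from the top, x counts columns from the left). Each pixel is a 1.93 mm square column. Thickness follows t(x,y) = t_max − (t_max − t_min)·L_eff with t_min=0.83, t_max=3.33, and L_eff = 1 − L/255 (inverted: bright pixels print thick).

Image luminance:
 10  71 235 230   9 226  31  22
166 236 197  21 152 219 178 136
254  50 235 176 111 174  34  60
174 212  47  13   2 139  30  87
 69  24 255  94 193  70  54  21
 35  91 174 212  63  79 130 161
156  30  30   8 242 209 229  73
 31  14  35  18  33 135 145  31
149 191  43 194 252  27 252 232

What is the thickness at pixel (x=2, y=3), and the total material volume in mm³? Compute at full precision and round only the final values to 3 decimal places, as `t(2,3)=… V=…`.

t(2,3)=1.291 V=530.123

span = t_max - t_min = 3.33 - 0.83 = 2.500
L(2,3) = 47, L_eff = 1 - 47/255 = 0.815686 (inverted)
t(2,3) = 3.33 - 2.500·0.815686 = 1.291
Σt over all 9·8 pixels = 120971/850 ≈ 142.3188235
V = pitch²·Σt = 1.93²·120971/850 = 530.123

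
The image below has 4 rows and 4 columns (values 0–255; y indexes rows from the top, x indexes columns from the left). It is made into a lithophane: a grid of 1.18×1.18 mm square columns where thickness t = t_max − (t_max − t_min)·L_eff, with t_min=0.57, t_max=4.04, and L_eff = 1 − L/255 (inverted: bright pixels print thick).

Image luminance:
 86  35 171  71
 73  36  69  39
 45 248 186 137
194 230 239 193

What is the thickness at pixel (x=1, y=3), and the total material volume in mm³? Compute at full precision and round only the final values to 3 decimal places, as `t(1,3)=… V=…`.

t(1,3)=3.700 V=51.579

span = t_max - t_min = 4.04 - 0.57 = 3.470
L(1,3) = 230, L_eff = 1 - 230/255 = 0.098039 (inverted)
t(1,3) = 4.04 - 3.470·0.098039 = 3.700
Σt over all 4·4 pixels = 78717/2125 ≈ 37.0432941
V = pitch²·Σt = 1.18²·78717/2125 = 51.579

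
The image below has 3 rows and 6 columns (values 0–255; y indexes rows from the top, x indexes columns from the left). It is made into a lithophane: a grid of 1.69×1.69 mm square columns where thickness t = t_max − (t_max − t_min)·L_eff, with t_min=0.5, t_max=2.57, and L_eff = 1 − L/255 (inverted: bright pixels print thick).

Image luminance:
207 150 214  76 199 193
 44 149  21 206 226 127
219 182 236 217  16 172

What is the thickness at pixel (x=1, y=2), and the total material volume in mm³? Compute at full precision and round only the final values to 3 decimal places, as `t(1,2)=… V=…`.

span = t_max - t_min = 2.57 - 0.5 = 2.070
L(1,2) = 182, L_eff = 1 - 182/255 = 0.286275 (inverted)
t(1,2) = 2.57 - 2.070·0.286275 = 1.977
Σt over all 3·6 pixels = 136713/4250 ≈ 32.1677647
V = pitch²·Σt = 1.69²·136713/4250 = 91.874

t(1,2)=1.977 V=91.874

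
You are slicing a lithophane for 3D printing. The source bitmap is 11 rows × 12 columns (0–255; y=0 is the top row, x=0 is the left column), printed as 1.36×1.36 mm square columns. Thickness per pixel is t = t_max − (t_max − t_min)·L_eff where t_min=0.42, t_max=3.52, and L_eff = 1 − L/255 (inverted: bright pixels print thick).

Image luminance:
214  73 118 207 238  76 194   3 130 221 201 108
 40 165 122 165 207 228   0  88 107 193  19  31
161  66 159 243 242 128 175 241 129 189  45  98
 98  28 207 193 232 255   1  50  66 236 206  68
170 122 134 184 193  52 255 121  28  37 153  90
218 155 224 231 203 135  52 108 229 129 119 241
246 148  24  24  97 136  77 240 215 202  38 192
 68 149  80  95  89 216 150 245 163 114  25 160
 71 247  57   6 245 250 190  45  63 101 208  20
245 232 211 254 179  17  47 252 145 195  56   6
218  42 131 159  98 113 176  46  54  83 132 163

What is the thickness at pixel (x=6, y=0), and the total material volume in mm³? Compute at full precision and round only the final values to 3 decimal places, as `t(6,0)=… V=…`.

t(6,0)=2.778 V=511.707

span = t_max - t_min = 3.52 - 0.42 = 3.100
L(6,0) = 194, L_eff = 1 - 194/255 = 0.239216 (inverted)
t(6,0) = 3.52 - 3.100·0.239216 = 2.778
Σt over all 11·12 pixels = 705479/2550 ≈ 276.6584314
V = pitch²·Σt = 1.36²·705479/2550 = 511.707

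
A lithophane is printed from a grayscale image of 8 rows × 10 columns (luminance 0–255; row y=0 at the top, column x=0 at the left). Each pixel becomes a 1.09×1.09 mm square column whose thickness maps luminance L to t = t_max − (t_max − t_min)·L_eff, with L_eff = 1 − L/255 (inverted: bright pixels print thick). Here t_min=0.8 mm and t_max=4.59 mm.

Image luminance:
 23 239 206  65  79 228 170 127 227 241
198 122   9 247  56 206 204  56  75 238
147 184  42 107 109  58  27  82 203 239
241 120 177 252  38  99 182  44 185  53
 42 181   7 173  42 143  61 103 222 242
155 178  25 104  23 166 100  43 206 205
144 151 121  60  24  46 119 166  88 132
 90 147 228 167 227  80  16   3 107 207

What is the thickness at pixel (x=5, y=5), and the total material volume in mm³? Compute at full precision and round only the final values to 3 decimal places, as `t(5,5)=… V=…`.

span = t_max - t_min = 4.59 - 0.8 = 3.790
L(5,5) = 166, L_eff = 1 - 166/255 = 0.349020 (inverted)
t(5,5) = 4.59 - 3.790·0.349020 = 3.267
Σt over all 8·10 pixels = 5554271/25500 ≈ 217.8145490
V = pitch²·Σt = 1.09²·5554271/25500 = 258.785

t(5,5)=3.267 V=258.785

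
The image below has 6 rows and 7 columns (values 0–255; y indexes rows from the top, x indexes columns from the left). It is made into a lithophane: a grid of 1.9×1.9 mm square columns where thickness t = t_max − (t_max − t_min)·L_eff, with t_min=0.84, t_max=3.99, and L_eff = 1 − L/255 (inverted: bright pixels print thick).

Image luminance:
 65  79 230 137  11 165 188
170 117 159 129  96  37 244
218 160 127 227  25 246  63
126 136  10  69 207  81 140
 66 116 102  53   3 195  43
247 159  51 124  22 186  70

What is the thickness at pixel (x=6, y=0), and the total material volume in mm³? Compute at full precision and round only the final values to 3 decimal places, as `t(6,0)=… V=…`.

t(6,0)=3.162 V=354.746

span = t_max - t_min = 3.99 - 0.84 = 3.150
L(6,0) = 188, L_eff = 1 - 188/255 = 0.262745 (inverted)
t(6,0) = 3.99 - 3.150·0.262745 = 3.162
Σt over all 6·7 pixels = 33411/340 ≈ 98.2676471
V = pitch²·Σt = 1.9²·33411/340 = 354.746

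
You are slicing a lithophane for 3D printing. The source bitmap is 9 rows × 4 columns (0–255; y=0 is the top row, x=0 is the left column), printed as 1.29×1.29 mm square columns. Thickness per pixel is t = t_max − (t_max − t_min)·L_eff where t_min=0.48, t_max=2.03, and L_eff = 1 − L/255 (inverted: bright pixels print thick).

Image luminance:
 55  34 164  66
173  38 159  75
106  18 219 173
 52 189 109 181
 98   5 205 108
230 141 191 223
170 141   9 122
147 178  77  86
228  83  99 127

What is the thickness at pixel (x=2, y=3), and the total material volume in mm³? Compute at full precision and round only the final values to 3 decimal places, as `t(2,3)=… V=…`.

span = t_max - t_min = 2.03 - 0.48 = 1.550
L(2,3) = 109, L_eff = 1 - 109/255 = 0.572549 (inverted)
t(2,3) = 2.03 - 1.550·0.572549 = 1.143
Σt over all 9·4 pixels = 75659/1700 ≈ 44.5052941
V = pitch²·Σt = 1.29²·75659/1700 = 74.061

t(2,3)=1.143 V=74.061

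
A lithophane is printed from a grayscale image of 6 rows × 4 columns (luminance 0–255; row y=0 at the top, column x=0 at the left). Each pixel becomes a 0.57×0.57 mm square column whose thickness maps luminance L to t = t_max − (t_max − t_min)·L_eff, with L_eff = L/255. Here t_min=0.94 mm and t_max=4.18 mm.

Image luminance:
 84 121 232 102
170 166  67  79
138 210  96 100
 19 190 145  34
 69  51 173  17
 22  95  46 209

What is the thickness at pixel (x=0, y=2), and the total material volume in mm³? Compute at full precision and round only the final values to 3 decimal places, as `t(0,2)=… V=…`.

span = t_max - t_min = 4.18 - 0.94 = 3.240
L(0,2) = 138, L_eff = 138/255 = 0.541176
t(0,2) = 4.18 - 3.240·0.541176 = 2.427
Σt over all 6·4 pixels = 66.84
V = pitch²·Σt = 0.57²·66.84 = 21.716

t(0,2)=2.427 V=21.716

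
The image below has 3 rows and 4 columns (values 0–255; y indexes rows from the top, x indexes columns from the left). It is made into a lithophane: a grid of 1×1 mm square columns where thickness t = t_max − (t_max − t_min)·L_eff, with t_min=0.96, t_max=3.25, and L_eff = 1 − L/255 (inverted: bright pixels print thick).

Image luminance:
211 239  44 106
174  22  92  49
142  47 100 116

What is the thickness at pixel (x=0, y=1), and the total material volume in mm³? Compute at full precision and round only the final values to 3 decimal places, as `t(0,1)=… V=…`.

span = t_max - t_min = 3.25 - 0.96 = 2.290
L(0,1) = 174, L_eff = 1 - 174/255 = 0.317647 (inverted)
t(0,1) = 3.25 - 2.290·0.317647 = 2.523
Σt over all 3·4 pixels = 300539/12750 ≈ 23.5716863
V = pitch²·Σt = 1²·300539/12750 = 23.572

t(0,1)=2.523 V=23.572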